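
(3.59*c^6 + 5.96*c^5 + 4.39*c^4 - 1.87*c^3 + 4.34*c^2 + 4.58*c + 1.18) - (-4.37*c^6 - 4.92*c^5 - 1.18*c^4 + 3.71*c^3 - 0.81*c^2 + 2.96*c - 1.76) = 7.96*c^6 + 10.88*c^5 + 5.57*c^4 - 5.58*c^3 + 5.15*c^2 + 1.62*c + 2.94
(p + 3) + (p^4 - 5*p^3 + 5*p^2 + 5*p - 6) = p^4 - 5*p^3 + 5*p^2 + 6*p - 3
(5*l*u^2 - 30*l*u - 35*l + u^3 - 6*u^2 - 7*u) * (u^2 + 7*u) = 5*l*u^4 + 5*l*u^3 - 245*l*u^2 - 245*l*u + u^5 + u^4 - 49*u^3 - 49*u^2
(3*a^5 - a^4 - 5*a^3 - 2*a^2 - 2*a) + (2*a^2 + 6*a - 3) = 3*a^5 - a^4 - 5*a^3 + 4*a - 3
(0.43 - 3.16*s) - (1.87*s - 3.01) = 3.44 - 5.03*s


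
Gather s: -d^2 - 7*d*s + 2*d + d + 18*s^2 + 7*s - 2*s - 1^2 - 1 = -d^2 + 3*d + 18*s^2 + s*(5 - 7*d) - 2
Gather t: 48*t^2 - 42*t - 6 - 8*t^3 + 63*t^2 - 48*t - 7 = -8*t^3 + 111*t^2 - 90*t - 13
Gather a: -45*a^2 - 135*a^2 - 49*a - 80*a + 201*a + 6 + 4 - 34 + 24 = -180*a^2 + 72*a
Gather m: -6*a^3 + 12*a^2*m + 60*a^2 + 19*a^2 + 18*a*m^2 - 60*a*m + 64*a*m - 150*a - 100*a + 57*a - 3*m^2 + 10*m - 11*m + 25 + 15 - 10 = -6*a^3 + 79*a^2 - 193*a + m^2*(18*a - 3) + m*(12*a^2 + 4*a - 1) + 30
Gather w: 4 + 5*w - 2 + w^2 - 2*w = w^2 + 3*w + 2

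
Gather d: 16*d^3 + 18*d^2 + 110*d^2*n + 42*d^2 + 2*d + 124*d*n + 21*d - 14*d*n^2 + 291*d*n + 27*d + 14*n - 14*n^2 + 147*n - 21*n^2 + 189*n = 16*d^3 + d^2*(110*n + 60) + d*(-14*n^2 + 415*n + 50) - 35*n^2 + 350*n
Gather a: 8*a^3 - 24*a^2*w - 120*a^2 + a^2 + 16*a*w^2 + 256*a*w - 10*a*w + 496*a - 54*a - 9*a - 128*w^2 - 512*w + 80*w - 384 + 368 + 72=8*a^3 + a^2*(-24*w - 119) + a*(16*w^2 + 246*w + 433) - 128*w^2 - 432*w + 56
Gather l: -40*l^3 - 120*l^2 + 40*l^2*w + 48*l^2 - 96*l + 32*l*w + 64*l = -40*l^3 + l^2*(40*w - 72) + l*(32*w - 32)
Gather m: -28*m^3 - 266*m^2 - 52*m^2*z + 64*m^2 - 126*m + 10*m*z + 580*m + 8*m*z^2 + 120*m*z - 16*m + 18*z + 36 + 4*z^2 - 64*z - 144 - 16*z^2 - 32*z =-28*m^3 + m^2*(-52*z - 202) + m*(8*z^2 + 130*z + 438) - 12*z^2 - 78*z - 108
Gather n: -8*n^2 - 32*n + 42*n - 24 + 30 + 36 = -8*n^2 + 10*n + 42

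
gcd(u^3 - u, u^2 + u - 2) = u - 1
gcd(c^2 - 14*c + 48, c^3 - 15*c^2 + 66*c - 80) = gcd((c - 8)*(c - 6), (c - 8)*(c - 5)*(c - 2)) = c - 8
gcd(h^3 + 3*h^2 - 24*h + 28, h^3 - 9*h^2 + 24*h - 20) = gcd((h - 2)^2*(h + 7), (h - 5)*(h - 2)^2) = h^2 - 4*h + 4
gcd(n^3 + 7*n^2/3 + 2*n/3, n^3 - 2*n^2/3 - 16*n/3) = n^2 + 2*n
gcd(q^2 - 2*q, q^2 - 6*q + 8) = q - 2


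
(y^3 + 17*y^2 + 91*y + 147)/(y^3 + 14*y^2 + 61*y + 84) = (y + 7)/(y + 4)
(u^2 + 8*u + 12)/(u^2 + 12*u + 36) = (u + 2)/(u + 6)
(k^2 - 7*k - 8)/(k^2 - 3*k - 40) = (k + 1)/(k + 5)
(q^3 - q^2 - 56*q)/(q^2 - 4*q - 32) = q*(q + 7)/(q + 4)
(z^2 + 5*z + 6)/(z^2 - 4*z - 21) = (z + 2)/(z - 7)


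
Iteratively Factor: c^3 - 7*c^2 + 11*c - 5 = (c - 1)*(c^2 - 6*c + 5) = (c - 5)*(c - 1)*(c - 1)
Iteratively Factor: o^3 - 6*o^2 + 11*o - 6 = (o - 3)*(o^2 - 3*o + 2) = (o - 3)*(o - 1)*(o - 2)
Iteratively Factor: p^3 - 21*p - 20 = (p - 5)*(p^2 + 5*p + 4) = (p - 5)*(p + 4)*(p + 1)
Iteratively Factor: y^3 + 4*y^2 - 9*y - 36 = (y + 3)*(y^2 + y - 12) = (y - 3)*(y + 3)*(y + 4)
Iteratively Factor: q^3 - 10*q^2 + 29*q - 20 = (q - 5)*(q^2 - 5*q + 4) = (q - 5)*(q - 1)*(q - 4)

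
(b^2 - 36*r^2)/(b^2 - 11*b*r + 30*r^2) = (-b - 6*r)/(-b + 5*r)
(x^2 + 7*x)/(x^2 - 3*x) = (x + 7)/(x - 3)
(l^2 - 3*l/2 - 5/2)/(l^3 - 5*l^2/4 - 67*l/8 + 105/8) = 4*(l + 1)/(4*l^2 + 5*l - 21)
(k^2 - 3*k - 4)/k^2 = 1 - 3/k - 4/k^2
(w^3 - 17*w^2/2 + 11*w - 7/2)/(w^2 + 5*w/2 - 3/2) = (w^2 - 8*w + 7)/(w + 3)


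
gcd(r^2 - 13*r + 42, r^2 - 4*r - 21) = r - 7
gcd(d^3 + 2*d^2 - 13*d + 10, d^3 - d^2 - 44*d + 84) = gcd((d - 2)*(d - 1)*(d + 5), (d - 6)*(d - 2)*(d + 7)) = d - 2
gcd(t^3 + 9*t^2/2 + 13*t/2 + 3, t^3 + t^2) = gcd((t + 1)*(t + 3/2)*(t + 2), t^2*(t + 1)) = t + 1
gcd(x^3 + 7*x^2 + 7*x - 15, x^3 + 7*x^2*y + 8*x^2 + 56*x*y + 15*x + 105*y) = x^2 + 8*x + 15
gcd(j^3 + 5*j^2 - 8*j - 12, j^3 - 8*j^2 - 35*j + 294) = j + 6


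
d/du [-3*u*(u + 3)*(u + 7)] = -9*u^2 - 60*u - 63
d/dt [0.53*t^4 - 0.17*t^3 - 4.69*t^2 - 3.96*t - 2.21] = 2.12*t^3 - 0.51*t^2 - 9.38*t - 3.96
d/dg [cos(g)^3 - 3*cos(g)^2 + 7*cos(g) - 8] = (-3*cos(g)^2 + 6*cos(g) - 7)*sin(g)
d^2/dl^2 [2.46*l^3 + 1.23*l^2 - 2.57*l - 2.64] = 14.76*l + 2.46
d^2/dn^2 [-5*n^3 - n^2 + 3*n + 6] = -30*n - 2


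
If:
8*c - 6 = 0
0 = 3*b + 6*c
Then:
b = -3/2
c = 3/4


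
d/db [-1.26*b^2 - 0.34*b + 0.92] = -2.52*b - 0.34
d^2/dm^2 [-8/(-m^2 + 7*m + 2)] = 16*(m^2 - 7*m - (2*m - 7)^2 - 2)/(-m^2 + 7*m + 2)^3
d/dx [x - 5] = 1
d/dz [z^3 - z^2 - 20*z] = 3*z^2 - 2*z - 20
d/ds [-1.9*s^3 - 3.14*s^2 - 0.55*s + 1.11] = -5.7*s^2 - 6.28*s - 0.55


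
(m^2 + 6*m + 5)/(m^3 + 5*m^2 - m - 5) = 1/(m - 1)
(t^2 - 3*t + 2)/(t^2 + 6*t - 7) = (t - 2)/(t + 7)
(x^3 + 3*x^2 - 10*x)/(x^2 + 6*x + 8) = x*(x^2 + 3*x - 10)/(x^2 + 6*x + 8)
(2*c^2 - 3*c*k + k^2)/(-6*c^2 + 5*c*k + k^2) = (-2*c + k)/(6*c + k)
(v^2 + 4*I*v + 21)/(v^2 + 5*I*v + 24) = (v + 7*I)/(v + 8*I)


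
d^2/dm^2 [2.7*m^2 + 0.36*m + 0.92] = 5.40000000000000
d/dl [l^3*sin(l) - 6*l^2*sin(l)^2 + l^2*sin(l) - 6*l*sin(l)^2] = l^3*cos(l) + 3*l^2*sin(l) - 6*l^2*sin(2*l) + l^2*cos(l) + 2*l*sin(l) + 6*sqrt(2)*l*cos(2*l + pi/4) - 6*l + 3*cos(2*l) - 3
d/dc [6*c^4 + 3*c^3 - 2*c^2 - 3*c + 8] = 24*c^3 + 9*c^2 - 4*c - 3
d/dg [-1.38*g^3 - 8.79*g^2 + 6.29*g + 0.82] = -4.14*g^2 - 17.58*g + 6.29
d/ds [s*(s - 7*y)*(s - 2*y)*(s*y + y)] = y*(4*s^3 - 27*s^2*y + 3*s^2 + 28*s*y^2 - 18*s*y + 14*y^2)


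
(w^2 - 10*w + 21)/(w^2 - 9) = (w - 7)/(w + 3)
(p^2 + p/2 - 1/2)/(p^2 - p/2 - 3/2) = (2*p - 1)/(2*p - 3)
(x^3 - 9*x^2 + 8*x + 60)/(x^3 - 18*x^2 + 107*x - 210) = (x + 2)/(x - 7)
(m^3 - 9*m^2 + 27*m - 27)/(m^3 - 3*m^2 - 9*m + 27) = (m - 3)/(m + 3)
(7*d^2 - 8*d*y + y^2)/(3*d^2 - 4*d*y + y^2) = (-7*d + y)/(-3*d + y)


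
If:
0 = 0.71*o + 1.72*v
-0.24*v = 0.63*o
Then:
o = 0.00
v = 0.00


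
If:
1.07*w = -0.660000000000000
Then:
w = -0.62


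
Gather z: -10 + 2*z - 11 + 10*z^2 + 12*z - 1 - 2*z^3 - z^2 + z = -2*z^3 + 9*z^2 + 15*z - 22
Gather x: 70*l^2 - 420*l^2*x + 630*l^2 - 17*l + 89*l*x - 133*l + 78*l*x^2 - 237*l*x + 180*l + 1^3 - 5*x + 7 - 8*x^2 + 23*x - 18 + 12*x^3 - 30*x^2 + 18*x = 700*l^2 + 30*l + 12*x^3 + x^2*(78*l - 38) + x*(-420*l^2 - 148*l + 36) - 10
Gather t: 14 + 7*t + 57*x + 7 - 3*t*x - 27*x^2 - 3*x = t*(7 - 3*x) - 27*x^2 + 54*x + 21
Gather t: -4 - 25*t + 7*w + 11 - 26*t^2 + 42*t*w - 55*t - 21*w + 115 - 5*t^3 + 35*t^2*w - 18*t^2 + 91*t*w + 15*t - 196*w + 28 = -5*t^3 + t^2*(35*w - 44) + t*(133*w - 65) - 210*w + 150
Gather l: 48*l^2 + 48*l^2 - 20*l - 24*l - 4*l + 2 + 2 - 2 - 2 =96*l^2 - 48*l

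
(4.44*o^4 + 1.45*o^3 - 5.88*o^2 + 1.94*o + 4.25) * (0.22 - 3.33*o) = -14.7852*o^5 - 3.8517*o^4 + 19.8994*o^3 - 7.7538*o^2 - 13.7257*o + 0.935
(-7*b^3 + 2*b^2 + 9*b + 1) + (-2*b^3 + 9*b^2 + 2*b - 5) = -9*b^3 + 11*b^2 + 11*b - 4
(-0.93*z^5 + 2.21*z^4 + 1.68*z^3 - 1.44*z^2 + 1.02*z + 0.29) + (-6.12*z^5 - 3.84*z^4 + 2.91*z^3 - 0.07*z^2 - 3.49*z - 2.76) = -7.05*z^5 - 1.63*z^4 + 4.59*z^3 - 1.51*z^2 - 2.47*z - 2.47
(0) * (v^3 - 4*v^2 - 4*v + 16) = 0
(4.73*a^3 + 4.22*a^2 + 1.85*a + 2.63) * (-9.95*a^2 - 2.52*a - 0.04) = -47.0635*a^5 - 53.9086*a^4 - 29.2311*a^3 - 30.9993*a^2 - 6.7016*a - 0.1052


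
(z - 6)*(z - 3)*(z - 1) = z^3 - 10*z^2 + 27*z - 18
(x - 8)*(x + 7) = x^2 - x - 56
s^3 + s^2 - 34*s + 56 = (s - 4)*(s - 2)*(s + 7)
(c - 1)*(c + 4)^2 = c^3 + 7*c^2 + 8*c - 16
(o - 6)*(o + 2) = o^2 - 4*o - 12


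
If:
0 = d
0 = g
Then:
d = 0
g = 0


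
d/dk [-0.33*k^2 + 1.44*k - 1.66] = 1.44 - 0.66*k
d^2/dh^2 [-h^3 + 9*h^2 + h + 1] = 18 - 6*h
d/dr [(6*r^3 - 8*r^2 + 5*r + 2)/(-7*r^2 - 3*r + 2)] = (-42*r^4 - 36*r^3 + 95*r^2 - 4*r + 16)/(49*r^4 + 42*r^3 - 19*r^2 - 12*r + 4)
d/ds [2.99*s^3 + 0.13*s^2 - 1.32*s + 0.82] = 8.97*s^2 + 0.26*s - 1.32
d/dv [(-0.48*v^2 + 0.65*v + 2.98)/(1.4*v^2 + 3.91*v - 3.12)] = (-2.7868*v^2 - 5.3488*v - 13.6798)/(1.96*v^4 + 10.948*v^3 + 6.5521*v^2 - 24.3984*v + 9.7344)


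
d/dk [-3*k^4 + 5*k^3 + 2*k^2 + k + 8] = -12*k^3 + 15*k^2 + 4*k + 1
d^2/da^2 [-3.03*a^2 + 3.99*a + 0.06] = -6.06000000000000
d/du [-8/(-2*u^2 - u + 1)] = 8*(-4*u - 1)/(2*u^2 + u - 1)^2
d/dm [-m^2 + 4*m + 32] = 4 - 2*m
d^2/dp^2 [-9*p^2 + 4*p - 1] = -18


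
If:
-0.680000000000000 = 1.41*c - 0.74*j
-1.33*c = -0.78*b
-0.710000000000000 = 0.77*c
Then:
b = -1.57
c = -0.92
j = -0.84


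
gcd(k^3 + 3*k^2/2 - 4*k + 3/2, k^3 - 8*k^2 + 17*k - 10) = k - 1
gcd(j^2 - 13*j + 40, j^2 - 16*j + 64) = j - 8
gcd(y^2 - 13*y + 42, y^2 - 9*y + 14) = y - 7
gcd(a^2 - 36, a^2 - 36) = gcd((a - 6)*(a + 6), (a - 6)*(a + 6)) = a^2 - 36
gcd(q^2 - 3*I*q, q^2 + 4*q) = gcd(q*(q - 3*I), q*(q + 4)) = q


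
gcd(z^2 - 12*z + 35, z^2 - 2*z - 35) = z - 7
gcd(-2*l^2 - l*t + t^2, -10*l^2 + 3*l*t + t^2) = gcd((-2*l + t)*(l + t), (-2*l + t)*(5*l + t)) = -2*l + t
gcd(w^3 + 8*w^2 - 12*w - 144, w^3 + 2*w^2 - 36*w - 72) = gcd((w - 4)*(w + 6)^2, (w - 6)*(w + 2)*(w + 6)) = w + 6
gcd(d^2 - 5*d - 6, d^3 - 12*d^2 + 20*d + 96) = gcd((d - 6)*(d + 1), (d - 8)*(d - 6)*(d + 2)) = d - 6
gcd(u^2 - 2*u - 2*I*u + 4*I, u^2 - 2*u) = u - 2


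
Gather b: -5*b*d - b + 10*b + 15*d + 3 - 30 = b*(9 - 5*d) + 15*d - 27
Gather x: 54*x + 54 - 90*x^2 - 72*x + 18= -90*x^2 - 18*x + 72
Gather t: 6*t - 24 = 6*t - 24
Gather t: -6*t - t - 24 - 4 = -7*t - 28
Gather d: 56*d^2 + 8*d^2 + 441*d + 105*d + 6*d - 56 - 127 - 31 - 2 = 64*d^2 + 552*d - 216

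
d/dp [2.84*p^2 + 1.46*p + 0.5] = 5.68*p + 1.46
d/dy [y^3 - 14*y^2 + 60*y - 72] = 3*y^2 - 28*y + 60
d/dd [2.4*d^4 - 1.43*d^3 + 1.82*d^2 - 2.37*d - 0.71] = 9.6*d^3 - 4.29*d^2 + 3.64*d - 2.37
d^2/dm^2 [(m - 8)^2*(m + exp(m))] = m^2*exp(m) - 12*m*exp(m) + 6*m + 34*exp(m) - 32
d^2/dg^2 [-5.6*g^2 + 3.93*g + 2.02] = -11.2000000000000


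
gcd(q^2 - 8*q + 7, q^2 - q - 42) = q - 7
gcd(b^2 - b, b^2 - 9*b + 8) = b - 1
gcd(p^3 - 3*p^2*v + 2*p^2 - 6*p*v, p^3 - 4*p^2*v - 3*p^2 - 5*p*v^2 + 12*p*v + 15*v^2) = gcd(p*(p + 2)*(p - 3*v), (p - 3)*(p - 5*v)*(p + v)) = 1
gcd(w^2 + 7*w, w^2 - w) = w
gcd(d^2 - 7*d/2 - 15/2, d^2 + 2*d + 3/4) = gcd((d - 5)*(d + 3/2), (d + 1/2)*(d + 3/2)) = d + 3/2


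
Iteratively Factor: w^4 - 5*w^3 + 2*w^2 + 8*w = (w - 4)*(w^3 - w^2 - 2*w) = (w - 4)*(w + 1)*(w^2 - 2*w) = (w - 4)*(w - 2)*(w + 1)*(w)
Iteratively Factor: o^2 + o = (o)*(o + 1)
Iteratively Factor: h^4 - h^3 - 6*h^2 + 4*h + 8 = (h - 2)*(h^3 + h^2 - 4*h - 4) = (h - 2)*(h + 1)*(h^2 - 4) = (h - 2)*(h + 1)*(h + 2)*(h - 2)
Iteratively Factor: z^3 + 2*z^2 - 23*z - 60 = (z + 3)*(z^2 - z - 20) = (z - 5)*(z + 3)*(z + 4)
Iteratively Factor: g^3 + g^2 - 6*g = (g - 2)*(g^2 + 3*g) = g*(g - 2)*(g + 3)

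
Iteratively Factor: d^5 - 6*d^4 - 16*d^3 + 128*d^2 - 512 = (d + 2)*(d^4 - 8*d^3 + 128*d - 256) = (d - 4)*(d + 2)*(d^3 - 4*d^2 - 16*d + 64) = (d - 4)*(d + 2)*(d + 4)*(d^2 - 8*d + 16) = (d - 4)^2*(d + 2)*(d + 4)*(d - 4)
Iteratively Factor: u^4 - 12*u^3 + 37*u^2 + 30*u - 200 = (u - 4)*(u^3 - 8*u^2 + 5*u + 50) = (u - 5)*(u - 4)*(u^2 - 3*u - 10) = (u - 5)^2*(u - 4)*(u + 2)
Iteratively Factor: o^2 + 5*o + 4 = (o + 4)*(o + 1)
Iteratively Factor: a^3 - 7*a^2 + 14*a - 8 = (a - 2)*(a^2 - 5*a + 4) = (a - 2)*(a - 1)*(a - 4)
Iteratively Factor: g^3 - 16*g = (g)*(g^2 - 16) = g*(g + 4)*(g - 4)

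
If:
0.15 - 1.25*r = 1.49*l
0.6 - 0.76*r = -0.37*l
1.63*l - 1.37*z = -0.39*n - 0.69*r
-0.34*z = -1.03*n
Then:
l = -0.40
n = -0.06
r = 0.60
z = -0.19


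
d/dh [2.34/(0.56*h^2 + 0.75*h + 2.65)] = (-2.6208*h - 1.755)/(0.56*h^2 + 0.75*h + 2.65)^2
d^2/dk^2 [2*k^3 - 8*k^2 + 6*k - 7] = 12*k - 16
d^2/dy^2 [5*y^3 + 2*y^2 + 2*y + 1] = 30*y + 4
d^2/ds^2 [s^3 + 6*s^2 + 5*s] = 6*s + 12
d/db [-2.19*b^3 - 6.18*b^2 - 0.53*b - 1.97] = -6.57*b^2 - 12.36*b - 0.53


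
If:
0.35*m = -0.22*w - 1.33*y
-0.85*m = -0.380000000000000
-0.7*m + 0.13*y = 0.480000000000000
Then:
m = 0.45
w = -37.59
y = 6.10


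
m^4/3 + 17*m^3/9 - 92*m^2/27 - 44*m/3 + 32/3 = (m/3 + 1)*(m - 8/3)*(m - 2/3)*(m + 6)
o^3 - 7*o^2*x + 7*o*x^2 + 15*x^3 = (o - 5*x)*(o - 3*x)*(o + x)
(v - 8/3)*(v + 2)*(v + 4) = v^3 + 10*v^2/3 - 8*v - 64/3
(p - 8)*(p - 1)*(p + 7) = p^3 - 2*p^2 - 55*p + 56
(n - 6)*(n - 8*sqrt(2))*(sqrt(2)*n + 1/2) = sqrt(2)*n^3 - 31*n^2/2 - 6*sqrt(2)*n^2 - 4*sqrt(2)*n + 93*n + 24*sqrt(2)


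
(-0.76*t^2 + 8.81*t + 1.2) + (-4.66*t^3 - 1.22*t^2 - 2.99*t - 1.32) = -4.66*t^3 - 1.98*t^2 + 5.82*t - 0.12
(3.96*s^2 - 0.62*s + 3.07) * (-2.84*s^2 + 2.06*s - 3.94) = -11.2464*s^4 + 9.9184*s^3 - 25.5984*s^2 + 8.767*s - 12.0958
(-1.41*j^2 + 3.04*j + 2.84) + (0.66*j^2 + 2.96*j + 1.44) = -0.75*j^2 + 6.0*j + 4.28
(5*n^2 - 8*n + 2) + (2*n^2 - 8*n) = 7*n^2 - 16*n + 2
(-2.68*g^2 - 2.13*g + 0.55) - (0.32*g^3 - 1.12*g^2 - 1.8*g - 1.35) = -0.32*g^3 - 1.56*g^2 - 0.33*g + 1.9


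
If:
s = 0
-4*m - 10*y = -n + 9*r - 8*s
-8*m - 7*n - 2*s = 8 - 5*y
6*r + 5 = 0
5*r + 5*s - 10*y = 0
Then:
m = 859/432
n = -401/108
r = -5/6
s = 0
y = -5/12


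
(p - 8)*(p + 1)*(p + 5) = p^3 - 2*p^2 - 43*p - 40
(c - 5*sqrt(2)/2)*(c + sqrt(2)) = c^2 - 3*sqrt(2)*c/2 - 5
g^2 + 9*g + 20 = (g + 4)*(g + 5)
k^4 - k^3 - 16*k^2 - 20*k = k*(k - 5)*(k + 2)^2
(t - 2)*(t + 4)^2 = t^3 + 6*t^2 - 32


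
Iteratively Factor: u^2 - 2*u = (u - 2)*(u)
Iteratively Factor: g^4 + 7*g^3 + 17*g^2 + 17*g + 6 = (g + 3)*(g^3 + 4*g^2 + 5*g + 2) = (g + 1)*(g + 3)*(g^2 + 3*g + 2) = (g + 1)*(g + 2)*(g + 3)*(g + 1)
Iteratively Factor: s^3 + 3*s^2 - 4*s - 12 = (s - 2)*(s^2 + 5*s + 6) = (s - 2)*(s + 3)*(s + 2)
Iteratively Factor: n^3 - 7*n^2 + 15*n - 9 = (n - 1)*(n^2 - 6*n + 9) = (n - 3)*(n - 1)*(n - 3)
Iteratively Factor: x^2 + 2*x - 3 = (x - 1)*(x + 3)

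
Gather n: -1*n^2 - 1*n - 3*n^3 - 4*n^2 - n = -3*n^3 - 5*n^2 - 2*n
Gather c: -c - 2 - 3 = -c - 5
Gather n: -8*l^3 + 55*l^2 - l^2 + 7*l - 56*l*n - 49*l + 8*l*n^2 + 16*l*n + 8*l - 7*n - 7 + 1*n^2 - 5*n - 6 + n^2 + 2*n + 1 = -8*l^3 + 54*l^2 - 34*l + n^2*(8*l + 2) + n*(-40*l - 10) - 12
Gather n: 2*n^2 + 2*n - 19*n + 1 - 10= 2*n^2 - 17*n - 9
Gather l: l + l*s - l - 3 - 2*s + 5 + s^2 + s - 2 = l*s + s^2 - s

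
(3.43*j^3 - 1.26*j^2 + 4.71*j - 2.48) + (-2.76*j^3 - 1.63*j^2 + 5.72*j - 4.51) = 0.67*j^3 - 2.89*j^2 + 10.43*j - 6.99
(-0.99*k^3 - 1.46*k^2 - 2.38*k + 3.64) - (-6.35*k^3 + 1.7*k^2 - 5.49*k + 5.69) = 5.36*k^3 - 3.16*k^2 + 3.11*k - 2.05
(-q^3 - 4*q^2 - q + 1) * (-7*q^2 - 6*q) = 7*q^5 + 34*q^4 + 31*q^3 - q^2 - 6*q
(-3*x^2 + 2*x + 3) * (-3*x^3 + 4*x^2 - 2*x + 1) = 9*x^5 - 18*x^4 + 5*x^3 + 5*x^2 - 4*x + 3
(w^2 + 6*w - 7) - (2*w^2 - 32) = -w^2 + 6*w + 25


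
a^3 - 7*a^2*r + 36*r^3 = (a - 6*r)*(a - 3*r)*(a + 2*r)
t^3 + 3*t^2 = t^2*(t + 3)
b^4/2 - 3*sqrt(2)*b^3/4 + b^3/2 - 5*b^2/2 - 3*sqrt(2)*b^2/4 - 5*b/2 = b*(b/2 + 1/2)*(b - 5*sqrt(2)/2)*(b + sqrt(2))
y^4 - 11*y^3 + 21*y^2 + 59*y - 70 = (y - 7)*(y - 5)*(y - 1)*(y + 2)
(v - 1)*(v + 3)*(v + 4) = v^3 + 6*v^2 + 5*v - 12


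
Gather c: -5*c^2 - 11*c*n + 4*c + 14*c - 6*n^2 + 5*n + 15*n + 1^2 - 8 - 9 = -5*c^2 + c*(18 - 11*n) - 6*n^2 + 20*n - 16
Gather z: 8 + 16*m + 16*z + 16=16*m + 16*z + 24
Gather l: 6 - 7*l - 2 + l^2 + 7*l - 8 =l^2 - 4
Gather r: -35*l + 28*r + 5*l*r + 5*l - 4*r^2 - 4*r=-30*l - 4*r^2 + r*(5*l + 24)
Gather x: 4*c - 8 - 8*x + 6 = 4*c - 8*x - 2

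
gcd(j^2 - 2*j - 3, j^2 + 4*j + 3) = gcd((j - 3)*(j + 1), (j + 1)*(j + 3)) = j + 1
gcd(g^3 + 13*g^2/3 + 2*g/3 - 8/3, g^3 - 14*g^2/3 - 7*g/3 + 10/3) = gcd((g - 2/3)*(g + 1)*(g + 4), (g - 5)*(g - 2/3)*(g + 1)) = g^2 + g/3 - 2/3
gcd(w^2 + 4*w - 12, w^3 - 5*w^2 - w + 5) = 1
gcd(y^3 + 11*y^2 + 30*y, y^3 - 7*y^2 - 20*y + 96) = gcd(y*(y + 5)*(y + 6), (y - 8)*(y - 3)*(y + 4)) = 1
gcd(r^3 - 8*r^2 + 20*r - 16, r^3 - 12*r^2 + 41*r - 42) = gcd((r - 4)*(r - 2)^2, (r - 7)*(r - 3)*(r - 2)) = r - 2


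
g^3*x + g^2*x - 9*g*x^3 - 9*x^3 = (g - 3*x)*(g + 3*x)*(g*x + x)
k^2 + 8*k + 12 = (k + 2)*(k + 6)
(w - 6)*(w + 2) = w^2 - 4*w - 12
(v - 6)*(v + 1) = v^2 - 5*v - 6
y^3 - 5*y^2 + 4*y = y*(y - 4)*(y - 1)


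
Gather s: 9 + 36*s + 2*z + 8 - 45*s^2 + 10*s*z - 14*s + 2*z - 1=-45*s^2 + s*(10*z + 22) + 4*z + 16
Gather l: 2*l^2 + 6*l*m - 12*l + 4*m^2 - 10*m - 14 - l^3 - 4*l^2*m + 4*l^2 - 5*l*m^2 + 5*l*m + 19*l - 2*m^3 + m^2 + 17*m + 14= -l^3 + l^2*(6 - 4*m) + l*(-5*m^2 + 11*m + 7) - 2*m^3 + 5*m^2 + 7*m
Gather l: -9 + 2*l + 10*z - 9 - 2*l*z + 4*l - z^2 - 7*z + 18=l*(6 - 2*z) - z^2 + 3*z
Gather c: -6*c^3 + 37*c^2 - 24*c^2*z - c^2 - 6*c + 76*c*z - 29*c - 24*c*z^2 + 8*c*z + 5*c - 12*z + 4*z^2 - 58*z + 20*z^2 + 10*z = -6*c^3 + c^2*(36 - 24*z) + c*(-24*z^2 + 84*z - 30) + 24*z^2 - 60*z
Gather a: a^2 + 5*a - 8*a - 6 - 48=a^2 - 3*a - 54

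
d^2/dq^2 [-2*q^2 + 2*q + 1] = -4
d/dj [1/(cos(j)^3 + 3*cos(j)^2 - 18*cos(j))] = 3*(sin(j) - 6*sin(j)/cos(j)^2 + 2*tan(j))/((cos(j) - 3)^2*(cos(j) + 6)^2)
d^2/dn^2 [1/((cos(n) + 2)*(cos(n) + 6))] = 2*(-2*sin(n)^4 + 9*sin(n)^2 + 63*cos(n) - 3*cos(3*n) + 45)/((cos(n) + 2)^3*(cos(n) + 6)^3)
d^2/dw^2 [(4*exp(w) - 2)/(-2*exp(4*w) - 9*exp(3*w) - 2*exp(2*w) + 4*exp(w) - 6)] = (-144*exp(8*w) - 664*exp(7*w) - 500*exp(6*w) + 1050*exp(5*w) + 876*exp(4*w) + 2280*exp(3*w) - 732*exp(2*w) - 160*exp(w) - 96)*exp(w)/(8*exp(12*w) + 108*exp(11*w) + 510*exp(10*w) + 897*exp(9*w) + 150*exp(8*w) - 312*exp(7*w) + 1274*exp(6*w) + 744*exp(5*w) - 912*exp(4*w) + 620*exp(3*w) + 504*exp(2*w) - 432*exp(w) + 216)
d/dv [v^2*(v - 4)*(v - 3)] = v*(4*v^2 - 21*v + 24)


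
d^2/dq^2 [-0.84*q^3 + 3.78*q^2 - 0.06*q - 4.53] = 7.56 - 5.04*q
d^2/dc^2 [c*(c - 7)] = 2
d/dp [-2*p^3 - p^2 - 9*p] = -6*p^2 - 2*p - 9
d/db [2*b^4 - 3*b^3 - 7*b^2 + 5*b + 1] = 8*b^3 - 9*b^2 - 14*b + 5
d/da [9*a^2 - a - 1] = 18*a - 1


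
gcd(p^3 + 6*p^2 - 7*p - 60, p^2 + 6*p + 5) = p + 5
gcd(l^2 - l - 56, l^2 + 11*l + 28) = l + 7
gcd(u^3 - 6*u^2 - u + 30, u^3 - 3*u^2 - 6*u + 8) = u + 2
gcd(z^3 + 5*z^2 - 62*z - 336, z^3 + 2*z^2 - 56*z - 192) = z^2 - 2*z - 48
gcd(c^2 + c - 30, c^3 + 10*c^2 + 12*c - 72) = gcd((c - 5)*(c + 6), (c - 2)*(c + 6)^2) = c + 6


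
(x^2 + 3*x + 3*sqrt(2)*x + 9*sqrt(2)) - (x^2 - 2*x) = 3*sqrt(2)*x + 5*x + 9*sqrt(2)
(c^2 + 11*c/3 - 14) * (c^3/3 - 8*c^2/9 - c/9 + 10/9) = c^5/3 + c^4/3 - 217*c^3/27 + 355*c^2/27 + 152*c/27 - 140/9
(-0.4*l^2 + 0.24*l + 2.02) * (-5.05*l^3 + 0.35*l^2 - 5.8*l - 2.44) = 2.02*l^5 - 1.352*l^4 - 7.797*l^3 + 0.291*l^2 - 12.3016*l - 4.9288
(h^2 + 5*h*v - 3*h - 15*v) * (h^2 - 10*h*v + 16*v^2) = h^4 - 5*h^3*v - 3*h^3 - 34*h^2*v^2 + 15*h^2*v + 80*h*v^3 + 102*h*v^2 - 240*v^3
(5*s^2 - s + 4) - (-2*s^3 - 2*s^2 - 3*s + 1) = 2*s^3 + 7*s^2 + 2*s + 3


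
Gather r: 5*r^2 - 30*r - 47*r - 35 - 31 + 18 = 5*r^2 - 77*r - 48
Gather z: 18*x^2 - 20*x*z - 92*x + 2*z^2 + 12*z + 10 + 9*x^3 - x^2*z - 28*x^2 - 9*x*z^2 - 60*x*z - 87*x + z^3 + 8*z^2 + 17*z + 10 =9*x^3 - 10*x^2 - 179*x + z^3 + z^2*(10 - 9*x) + z*(-x^2 - 80*x + 29) + 20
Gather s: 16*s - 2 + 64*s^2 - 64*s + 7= 64*s^2 - 48*s + 5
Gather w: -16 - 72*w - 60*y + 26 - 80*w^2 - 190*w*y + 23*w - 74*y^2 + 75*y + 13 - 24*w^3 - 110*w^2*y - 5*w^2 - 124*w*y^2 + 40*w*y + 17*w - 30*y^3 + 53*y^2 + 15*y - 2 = -24*w^3 + w^2*(-110*y - 85) + w*(-124*y^2 - 150*y - 32) - 30*y^3 - 21*y^2 + 30*y + 21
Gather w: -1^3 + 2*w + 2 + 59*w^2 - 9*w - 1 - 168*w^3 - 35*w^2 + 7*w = -168*w^3 + 24*w^2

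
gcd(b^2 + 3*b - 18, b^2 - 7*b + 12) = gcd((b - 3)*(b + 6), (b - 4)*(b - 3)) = b - 3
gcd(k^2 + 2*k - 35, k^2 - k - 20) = k - 5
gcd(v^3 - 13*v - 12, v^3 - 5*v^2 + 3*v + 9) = v + 1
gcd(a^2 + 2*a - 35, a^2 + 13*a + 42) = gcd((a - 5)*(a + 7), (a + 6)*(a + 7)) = a + 7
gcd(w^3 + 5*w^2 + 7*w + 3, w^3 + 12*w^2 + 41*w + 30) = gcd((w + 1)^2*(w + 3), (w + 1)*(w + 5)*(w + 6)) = w + 1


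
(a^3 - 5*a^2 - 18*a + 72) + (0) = a^3 - 5*a^2 - 18*a + 72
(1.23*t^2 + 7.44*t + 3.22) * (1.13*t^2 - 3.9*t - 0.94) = 1.3899*t^4 + 3.6102*t^3 - 26.5336*t^2 - 19.5516*t - 3.0268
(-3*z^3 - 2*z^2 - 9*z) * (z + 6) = -3*z^4 - 20*z^3 - 21*z^2 - 54*z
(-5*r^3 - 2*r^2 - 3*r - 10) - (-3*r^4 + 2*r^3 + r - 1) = 3*r^4 - 7*r^3 - 2*r^2 - 4*r - 9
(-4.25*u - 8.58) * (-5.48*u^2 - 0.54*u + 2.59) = 23.29*u^3 + 49.3134*u^2 - 6.3743*u - 22.2222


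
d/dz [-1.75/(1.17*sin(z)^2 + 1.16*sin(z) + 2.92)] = (4.095*sin(z) + 2.03)*cos(z)/(1.17*sin(z)^2 + 1.16*sin(z) + 2.92)^2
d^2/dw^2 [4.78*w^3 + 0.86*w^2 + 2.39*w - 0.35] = 28.68*w + 1.72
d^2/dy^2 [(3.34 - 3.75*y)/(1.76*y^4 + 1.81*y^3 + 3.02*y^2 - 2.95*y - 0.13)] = (-139.392*y^7 + 15.7836800000001*y^6 + 125.89287*y^5 + 211.046412*y^4 + 97.1393579999999*y^3 + 74.3510400000001*y^2 - 182.654448*y + 63.631518)/(5.451776*y^12 + 16.819968*y^11 + 45.362064*y^10 + 36.239053*y^9 + 20.243994*y^8 - 76.033521*y^7 - 28.682467*y^6 - 33.674841*y^5 + 79.541736*y^4 - 18.631588*y^3 - 3.240861*y^2 - 0.149565*y - 0.002197)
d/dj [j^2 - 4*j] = 2*j - 4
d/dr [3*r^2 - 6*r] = 6*r - 6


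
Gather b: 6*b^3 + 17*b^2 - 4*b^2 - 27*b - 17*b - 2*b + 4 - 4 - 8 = 6*b^3 + 13*b^2 - 46*b - 8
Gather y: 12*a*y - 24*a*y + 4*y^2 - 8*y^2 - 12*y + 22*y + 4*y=-4*y^2 + y*(14 - 12*a)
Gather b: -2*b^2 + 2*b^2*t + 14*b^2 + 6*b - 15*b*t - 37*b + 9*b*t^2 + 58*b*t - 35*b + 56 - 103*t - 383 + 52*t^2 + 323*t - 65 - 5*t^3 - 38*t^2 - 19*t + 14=b^2*(2*t + 12) + b*(9*t^2 + 43*t - 66) - 5*t^3 + 14*t^2 + 201*t - 378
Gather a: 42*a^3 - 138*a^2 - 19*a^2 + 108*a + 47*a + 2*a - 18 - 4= 42*a^3 - 157*a^2 + 157*a - 22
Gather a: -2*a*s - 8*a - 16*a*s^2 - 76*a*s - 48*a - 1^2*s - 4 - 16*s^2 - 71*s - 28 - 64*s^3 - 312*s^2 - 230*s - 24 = a*(-16*s^2 - 78*s - 56) - 64*s^3 - 328*s^2 - 302*s - 56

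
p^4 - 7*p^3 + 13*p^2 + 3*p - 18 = (p - 3)^2*(p - 2)*(p + 1)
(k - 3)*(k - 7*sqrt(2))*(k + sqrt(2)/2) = k^3 - 13*sqrt(2)*k^2/2 - 3*k^2 - 7*k + 39*sqrt(2)*k/2 + 21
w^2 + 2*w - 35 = (w - 5)*(w + 7)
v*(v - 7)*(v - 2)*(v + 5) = v^4 - 4*v^3 - 31*v^2 + 70*v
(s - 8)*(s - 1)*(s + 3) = s^3 - 6*s^2 - 19*s + 24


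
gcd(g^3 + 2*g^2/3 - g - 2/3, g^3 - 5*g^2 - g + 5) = g^2 - 1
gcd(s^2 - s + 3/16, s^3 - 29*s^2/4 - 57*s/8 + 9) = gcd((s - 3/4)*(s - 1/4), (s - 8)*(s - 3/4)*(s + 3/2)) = s - 3/4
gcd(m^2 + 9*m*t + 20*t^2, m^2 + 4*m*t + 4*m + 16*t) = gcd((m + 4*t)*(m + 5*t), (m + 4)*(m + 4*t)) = m + 4*t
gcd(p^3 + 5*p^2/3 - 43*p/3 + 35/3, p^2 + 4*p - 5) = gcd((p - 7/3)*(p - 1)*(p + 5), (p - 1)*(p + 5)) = p^2 + 4*p - 5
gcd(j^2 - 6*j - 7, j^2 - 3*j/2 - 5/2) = j + 1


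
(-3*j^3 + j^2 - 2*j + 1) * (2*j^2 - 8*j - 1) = -6*j^5 + 26*j^4 - 9*j^3 + 17*j^2 - 6*j - 1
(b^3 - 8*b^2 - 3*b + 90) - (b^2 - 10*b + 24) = b^3 - 9*b^2 + 7*b + 66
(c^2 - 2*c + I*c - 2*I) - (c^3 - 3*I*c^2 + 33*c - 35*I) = -c^3 + c^2 + 3*I*c^2 - 35*c + I*c + 33*I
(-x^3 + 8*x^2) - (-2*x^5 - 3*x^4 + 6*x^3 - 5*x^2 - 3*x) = 2*x^5 + 3*x^4 - 7*x^3 + 13*x^2 + 3*x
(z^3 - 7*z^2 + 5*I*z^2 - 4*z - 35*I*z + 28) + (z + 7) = z^3 - 7*z^2 + 5*I*z^2 - 3*z - 35*I*z + 35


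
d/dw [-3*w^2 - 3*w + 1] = -6*w - 3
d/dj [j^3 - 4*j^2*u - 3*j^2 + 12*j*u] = 3*j^2 - 8*j*u - 6*j + 12*u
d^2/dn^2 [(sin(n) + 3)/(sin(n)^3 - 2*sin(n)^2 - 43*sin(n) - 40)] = (-4*sin(n)^6 - 17*sin(n)^5 - 87*sin(n)^4 - 113*sin(n)^3 - 1263*sin(n)^2 - 1826*sin(n) + 7174)/((sin(n) - 8)^3*(sin(n) + 1)^2*(sin(n) + 5)^3)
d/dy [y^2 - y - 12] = 2*y - 1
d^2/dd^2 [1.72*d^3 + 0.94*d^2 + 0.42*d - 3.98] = 10.32*d + 1.88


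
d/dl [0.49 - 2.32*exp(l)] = -2.32*exp(l)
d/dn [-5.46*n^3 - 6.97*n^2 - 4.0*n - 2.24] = -16.38*n^2 - 13.94*n - 4.0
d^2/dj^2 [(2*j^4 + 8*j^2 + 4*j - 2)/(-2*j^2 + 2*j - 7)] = 8*(-2*j^6 + 6*j^5 - 27*j^4 + 44*j^3 - 57*j^2 + 36*j - 117)/(8*j^6 - 24*j^5 + 108*j^4 - 176*j^3 + 378*j^2 - 294*j + 343)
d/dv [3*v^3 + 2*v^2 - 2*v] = 9*v^2 + 4*v - 2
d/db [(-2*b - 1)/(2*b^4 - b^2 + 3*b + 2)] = (-4*b^4 + 2*b^2 - 6*b + (2*b + 1)*(8*b^3 - 2*b + 3) - 4)/(2*b^4 - b^2 + 3*b + 2)^2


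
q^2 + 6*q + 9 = (q + 3)^2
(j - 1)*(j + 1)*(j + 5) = j^3 + 5*j^2 - j - 5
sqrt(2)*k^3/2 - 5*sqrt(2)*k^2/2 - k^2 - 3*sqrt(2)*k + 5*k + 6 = (k - 6)*(k - sqrt(2))*(sqrt(2)*k/2 + sqrt(2)/2)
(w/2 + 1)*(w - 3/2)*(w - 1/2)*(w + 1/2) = w^4/2 + w^3/4 - 13*w^2/8 - w/16 + 3/8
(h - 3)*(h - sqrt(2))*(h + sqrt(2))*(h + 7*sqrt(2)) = h^4 - 3*h^3 + 7*sqrt(2)*h^3 - 21*sqrt(2)*h^2 - 2*h^2 - 14*sqrt(2)*h + 6*h + 42*sqrt(2)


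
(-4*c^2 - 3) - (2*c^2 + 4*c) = -6*c^2 - 4*c - 3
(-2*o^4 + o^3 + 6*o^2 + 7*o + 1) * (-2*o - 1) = 4*o^5 - 13*o^3 - 20*o^2 - 9*o - 1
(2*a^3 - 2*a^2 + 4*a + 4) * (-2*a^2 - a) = -4*a^5 + 2*a^4 - 6*a^3 - 12*a^2 - 4*a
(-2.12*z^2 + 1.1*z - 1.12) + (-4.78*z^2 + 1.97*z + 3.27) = -6.9*z^2 + 3.07*z + 2.15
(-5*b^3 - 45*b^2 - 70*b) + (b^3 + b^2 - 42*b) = -4*b^3 - 44*b^2 - 112*b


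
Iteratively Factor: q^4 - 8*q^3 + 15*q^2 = (q)*(q^3 - 8*q^2 + 15*q) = q*(q - 3)*(q^2 - 5*q) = q^2*(q - 3)*(q - 5)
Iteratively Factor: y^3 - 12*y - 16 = (y + 2)*(y^2 - 2*y - 8) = (y + 2)^2*(y - 4)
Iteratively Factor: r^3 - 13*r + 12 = (r - 1)*(r^2 + r - 12) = (r - 1)*(r + 4)*(r - 3)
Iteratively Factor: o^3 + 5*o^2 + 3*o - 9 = (o + 3)*(o^2 + 2*o - 3) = (o - 1)*(o + 3)*(o + 3)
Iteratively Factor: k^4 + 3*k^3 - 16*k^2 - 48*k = (k + 3)*(k^3 - 16*k) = (k - 4)*(k + 3)*(k^2 + 4*k) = (k - 4)*(k + 3)*(k + 4)*(k)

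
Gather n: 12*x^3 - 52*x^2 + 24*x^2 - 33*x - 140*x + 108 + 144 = 12*x^3 - 28*x^2 - 173*x + 252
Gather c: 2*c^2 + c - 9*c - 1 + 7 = 2*c^2 - 8*c + 6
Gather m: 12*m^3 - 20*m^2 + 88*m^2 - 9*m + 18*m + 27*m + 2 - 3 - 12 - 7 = 12*m^3 + 68*m^2 + 36*m - 20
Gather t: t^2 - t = t^2 - t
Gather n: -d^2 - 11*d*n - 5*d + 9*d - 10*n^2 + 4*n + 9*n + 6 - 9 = -d^2 + 4*d - 10*n^2 + n*(13 - 11*d) - 3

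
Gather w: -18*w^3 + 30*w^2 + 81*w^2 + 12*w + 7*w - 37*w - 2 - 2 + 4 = -18*w^3 + 111*w^2 - 18*w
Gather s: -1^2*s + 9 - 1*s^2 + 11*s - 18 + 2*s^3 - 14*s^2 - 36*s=2*s^3 - 15*s^2 - 26*s - 9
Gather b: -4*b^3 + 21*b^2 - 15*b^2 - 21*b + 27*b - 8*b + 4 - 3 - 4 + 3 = -4*b^3 + 6*b^2 - 2*b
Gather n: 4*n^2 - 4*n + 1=4*n^2 - 4*n + 1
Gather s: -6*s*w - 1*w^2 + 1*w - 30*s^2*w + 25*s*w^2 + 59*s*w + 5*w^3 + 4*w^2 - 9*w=-30*s^2*w + s*(25*w^2 + 53*w) + 5*w^3 + 3*w^2 - 8*w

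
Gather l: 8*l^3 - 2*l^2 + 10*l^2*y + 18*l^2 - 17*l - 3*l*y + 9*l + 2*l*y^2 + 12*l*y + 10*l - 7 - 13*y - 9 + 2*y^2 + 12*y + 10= 8*l^3 + l^2*(10*y + 16) + l*(2*y^2 + 9*y + 2) + 2*y^2 - y - 6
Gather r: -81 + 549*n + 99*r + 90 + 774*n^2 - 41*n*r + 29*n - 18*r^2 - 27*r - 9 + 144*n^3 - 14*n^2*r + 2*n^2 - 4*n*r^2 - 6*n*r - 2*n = 144*n^3 + 776*n^2 + 576*n + r^2*(-4*n - 18) + r*(-14*n^2 - 47*n + 72)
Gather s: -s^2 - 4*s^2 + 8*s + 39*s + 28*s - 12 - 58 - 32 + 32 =-5*s^2 + 75*s - 70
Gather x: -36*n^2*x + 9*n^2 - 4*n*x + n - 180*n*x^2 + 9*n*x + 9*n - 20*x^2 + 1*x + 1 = 9*n^2 + 10*n + x^2*(-180*n - 20) + x*(-36*n^2 + 5*n + 1) + 1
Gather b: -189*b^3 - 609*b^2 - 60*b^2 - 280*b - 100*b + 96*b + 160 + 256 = -189*b^3 - 669*b^2 - 284*b + 416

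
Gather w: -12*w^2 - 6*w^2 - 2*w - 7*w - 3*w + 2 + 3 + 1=-18*w^2 - 12*w + 6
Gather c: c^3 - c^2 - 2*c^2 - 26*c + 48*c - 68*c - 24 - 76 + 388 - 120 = c^3 - 3*c^2 - 46*c + 168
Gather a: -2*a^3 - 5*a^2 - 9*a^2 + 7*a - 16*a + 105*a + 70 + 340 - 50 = -2*a^3 - 14*a^2 + 96*a + 360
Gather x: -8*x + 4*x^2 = 4*x^2 - 8*x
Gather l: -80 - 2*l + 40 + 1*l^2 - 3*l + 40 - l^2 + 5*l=0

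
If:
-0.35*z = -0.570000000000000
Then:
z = 1.63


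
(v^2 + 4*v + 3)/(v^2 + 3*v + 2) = (v + 3)/(v + 2)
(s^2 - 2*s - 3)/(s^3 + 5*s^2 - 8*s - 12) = (s - 3)/(s^2 + 4*s - 12)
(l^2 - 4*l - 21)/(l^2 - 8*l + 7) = (l + 3)/(l - 1)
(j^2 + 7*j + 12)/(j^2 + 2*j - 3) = (j + 4)/(j - 1)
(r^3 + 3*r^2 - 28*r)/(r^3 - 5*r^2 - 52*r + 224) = r/(r - 8)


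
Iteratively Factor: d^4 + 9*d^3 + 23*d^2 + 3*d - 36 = (d + 3)*(d^3 + 6*d^2 + 5*d - 12) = (d - 1)*(d + 3)*(d^2 + 7*d + 12) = (d - 1)*(d + 3)*(d + 4)*(d + 3)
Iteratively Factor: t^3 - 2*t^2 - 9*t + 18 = (t - 3)*(t^2 + t - 6) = (t - 3)*(t - 2)*(t + 3)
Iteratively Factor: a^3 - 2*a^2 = (a)*(a^2 - 2*a) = a^2*(a - 2)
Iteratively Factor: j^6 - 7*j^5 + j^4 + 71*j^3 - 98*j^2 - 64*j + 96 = (j + 3)*(j^5 - 10*j^4 + 31*j^3 - 22*j^2 - 32*j + 32) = (j - 1)*(j + 3)*(j^4 - 9*j^3 + 22*j^2 - 32) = (j - 1)*(j + 1)*(j + 3)*(j^3 - 10*j^2 + 32*j - 32) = (j - 4)*(j - 1)*(j + 1)*(j + 3)*(j^2 - 6*j + 8) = (j - 4)*(j - 2)*(j - 1)*(j + 1)*(j + 3)*(j - 4)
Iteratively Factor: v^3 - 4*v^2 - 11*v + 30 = (v + 3)*(v^2 - 7*v + 10) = (v - 2)*(v + 3)*(v - 5)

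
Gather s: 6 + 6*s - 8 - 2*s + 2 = 4*s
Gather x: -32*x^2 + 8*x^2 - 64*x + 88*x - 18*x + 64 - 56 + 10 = -24*x^2 + 6*x + 18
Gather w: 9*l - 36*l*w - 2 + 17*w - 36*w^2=9*l - 36*w^2 + w*(17 - 36*l) - 2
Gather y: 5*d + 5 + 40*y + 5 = 5*d + 40*y + 10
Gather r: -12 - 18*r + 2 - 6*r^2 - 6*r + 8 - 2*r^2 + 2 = -8*r^2 - 24*r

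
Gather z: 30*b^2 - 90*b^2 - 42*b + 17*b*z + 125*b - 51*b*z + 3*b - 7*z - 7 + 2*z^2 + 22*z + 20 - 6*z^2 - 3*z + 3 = -60*b^2 + 86*b - 4*z^2 + z*(12 - 34*b) + 16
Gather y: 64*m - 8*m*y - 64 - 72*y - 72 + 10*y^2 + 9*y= 64*m + 10*y^2 + y*(-8*m - 63) - 136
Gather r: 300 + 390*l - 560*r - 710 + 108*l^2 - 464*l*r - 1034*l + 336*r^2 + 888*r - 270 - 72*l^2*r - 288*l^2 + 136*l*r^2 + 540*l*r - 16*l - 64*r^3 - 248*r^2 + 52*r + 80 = -180*l^2 - 660*l - 64*r^3 + r^2*(136*l + 88) + r*(-72*l^2 + 76*l + 380) - 600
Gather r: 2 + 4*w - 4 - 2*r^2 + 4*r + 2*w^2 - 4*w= -2*r^2 + 4*r + 2*w^2 - 2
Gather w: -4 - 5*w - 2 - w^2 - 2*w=-w^2 - 7*w - 6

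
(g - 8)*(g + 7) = g^2 - g - 56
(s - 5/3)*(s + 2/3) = s^2 - s - 10/9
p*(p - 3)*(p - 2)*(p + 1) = p^4 - 4*p^3 + p^2 + 6*p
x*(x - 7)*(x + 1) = x^3 - 6*x^2 - 7*x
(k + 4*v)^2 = k^2 + 8*k*v + 16*v^2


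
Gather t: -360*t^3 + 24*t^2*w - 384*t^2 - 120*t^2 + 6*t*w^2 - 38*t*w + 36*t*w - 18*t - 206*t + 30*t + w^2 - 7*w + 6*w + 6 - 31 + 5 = -360*t^3 + t^2*(24*w - 504) + t*(6*w^2 - 2*w - 194) + w^2 - w - 20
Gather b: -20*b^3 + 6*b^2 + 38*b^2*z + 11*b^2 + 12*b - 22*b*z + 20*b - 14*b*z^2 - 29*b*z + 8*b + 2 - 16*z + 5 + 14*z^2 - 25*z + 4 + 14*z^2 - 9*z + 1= -20*b^3 + b^2*(38*z + 17) + b*(-14*z^2 - 51*z + 40) + 28*z^2 - 50*z + 12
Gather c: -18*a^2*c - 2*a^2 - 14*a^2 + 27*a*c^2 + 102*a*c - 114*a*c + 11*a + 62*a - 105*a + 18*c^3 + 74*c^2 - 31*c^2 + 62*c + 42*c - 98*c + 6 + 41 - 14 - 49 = -16*a^2 - 32*a + 18*c^3 + c^2*(27*a + 43) + c*(-18*a^2 - 12*a + 6) - 16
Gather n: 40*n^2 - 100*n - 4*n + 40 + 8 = 40*n^2 - 104*n + 48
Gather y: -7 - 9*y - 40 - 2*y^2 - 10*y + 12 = -2*y^2 - 19*y - 35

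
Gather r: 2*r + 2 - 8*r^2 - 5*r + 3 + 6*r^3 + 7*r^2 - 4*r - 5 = 6*r^3 - r^2 - 7*r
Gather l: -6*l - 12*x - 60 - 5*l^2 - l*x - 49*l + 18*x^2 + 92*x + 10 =-5*l^2 + l*(-x - 55) + 18*x^2 + 80*x - 50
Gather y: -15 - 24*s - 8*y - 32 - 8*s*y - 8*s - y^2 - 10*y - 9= -32*s - y^2 + y*(-8*s - 18) - 56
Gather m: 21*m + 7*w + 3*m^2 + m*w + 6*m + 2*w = 3*m^2 + m*(w + 27) + 9*w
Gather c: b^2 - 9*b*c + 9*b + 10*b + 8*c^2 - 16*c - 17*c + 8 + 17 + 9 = b^2 + 19*b + 8*c^2 + c*(-9*b - 33) + 34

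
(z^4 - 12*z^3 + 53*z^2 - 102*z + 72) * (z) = z^5 - 12*z^4 + 53*z^3 - 102*z^2 + 72*z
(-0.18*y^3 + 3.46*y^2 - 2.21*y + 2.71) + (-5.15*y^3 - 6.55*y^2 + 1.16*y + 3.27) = -5.33*y^3 - 3.09*y^2 - 1.05*y + 5.98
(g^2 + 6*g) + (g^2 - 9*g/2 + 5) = 2*g^2 + 3*g/2 + 5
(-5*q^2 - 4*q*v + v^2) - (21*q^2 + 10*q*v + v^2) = -26*q^2 - 14*q*v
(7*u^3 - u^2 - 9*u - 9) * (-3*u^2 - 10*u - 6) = -21*u^5 - 67*u^4 - 5*u^3 + 123*u^2 + 144*u + 54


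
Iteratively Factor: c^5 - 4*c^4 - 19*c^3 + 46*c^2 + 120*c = (c)*(c^4 - 4*c^3 - 19*c^2 + 46*c + 120) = c*(c + 3)*(c^3 - 7*c^2 + 2*c + 40) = c*(c - 5)*(c + 3)*(c^2 - 2*c - 8) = c*(c - 5)*(c - 4)*(c + 3)*(c + 2)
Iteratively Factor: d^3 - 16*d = (d)*(d^2 - 16) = d*(d - 4)*(d + 4)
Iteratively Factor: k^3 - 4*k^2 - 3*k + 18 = (k - 3)*(k^2 - k - 6) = (k - 3)*(k + 2)*(k - 3)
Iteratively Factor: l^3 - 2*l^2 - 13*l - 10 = (l - 5)*(l^2 + 3*l + 2) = (l - 5)*(l + 2)*(l + 1)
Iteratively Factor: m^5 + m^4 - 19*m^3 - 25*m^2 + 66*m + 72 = (m + 3)*(m^4 - 2*m^3 - 13*m^2 + 14*m + 24) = (m + 3)^2*(m^3 - 5*m^2 + 2*m + 8) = (m - 4)*(m + 3)^2*(m^2 - m - 2) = (m - 4)*(m + 1)*(m + 3)^2*(m - 2)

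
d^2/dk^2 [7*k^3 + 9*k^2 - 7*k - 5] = 42*k + 18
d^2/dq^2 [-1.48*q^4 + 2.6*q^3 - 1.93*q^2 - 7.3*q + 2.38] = -17.76*q^2 + 15.6*q - 3.86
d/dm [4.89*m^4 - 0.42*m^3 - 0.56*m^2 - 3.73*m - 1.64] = 19.56*m^3 - 1.26*m^2 - 1.12*m - 3.73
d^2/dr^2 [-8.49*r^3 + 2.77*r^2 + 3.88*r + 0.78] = 5.54 - 50.94*r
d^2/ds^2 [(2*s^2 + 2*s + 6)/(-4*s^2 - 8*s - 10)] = 2*(4*s^3 - 6*s^2 - 42*s - 23)/(8*s^6 + 48*s^5 + 156*s^4 + 304*s^3 + 390*s^2 + 300*s + 125)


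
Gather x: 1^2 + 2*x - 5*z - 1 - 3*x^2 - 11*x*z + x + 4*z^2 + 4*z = -3*x^2 + x*(3 - 11*z) + 4*z^2 - z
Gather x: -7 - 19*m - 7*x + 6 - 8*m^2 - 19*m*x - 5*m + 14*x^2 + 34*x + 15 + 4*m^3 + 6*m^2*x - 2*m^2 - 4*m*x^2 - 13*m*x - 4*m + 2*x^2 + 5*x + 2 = 4*m^3 - 10*m^2 - 28*m + x^2*(16 - 4*m) + x*(6*m^2 - 32*m + 32) + 16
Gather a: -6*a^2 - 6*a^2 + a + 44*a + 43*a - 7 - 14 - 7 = -12*a^2 + 88*a - 28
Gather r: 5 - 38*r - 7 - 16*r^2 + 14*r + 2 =-16*r^2 - 24*r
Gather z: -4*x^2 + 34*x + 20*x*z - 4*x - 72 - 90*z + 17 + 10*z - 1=-4*x^2 + 30*x + z*(20*x - 80) - 56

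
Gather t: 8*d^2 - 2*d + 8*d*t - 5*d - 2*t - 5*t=8*d^2 - 7*d + t*(8*d - 7)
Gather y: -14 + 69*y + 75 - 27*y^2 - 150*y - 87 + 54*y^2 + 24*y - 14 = 27*y^2 - 57*y - 40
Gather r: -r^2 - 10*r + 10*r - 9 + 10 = 1 - r^2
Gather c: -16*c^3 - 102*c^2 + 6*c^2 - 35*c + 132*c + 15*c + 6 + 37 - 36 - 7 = -16*c^3 - 96*c^2 + 112*c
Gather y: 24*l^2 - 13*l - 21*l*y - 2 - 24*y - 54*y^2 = 24*l^2 - 13*l - 54*y^2 + y*(-21*l - 24) - 2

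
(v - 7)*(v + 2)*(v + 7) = v^3 + 2*v^2 - 49*v - 98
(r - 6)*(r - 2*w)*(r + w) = r^3 - r^2*w - 6*r^2 - 2*r*w^2 + 6*r*w + 12*w^2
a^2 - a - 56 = (a - 8)*(a + 7)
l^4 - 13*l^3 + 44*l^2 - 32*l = l*(l - 8)*(l - 4)*(l - 1)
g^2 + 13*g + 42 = (g + 6)*(g + 7)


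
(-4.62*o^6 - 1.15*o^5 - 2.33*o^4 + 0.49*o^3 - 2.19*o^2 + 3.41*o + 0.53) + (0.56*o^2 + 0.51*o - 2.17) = -4.62*o^6 - 1.15*o^5 - 2.33*o^4 + 0.49*o^3 - 1.63*o^2 + 3.92*o - 1.64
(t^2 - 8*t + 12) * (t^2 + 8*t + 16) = t^4 - 36*t^2 - 32*t + 192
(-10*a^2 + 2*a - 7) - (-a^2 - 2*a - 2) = -9*a^2 + 4*a - 5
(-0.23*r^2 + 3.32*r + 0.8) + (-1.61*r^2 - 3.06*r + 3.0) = -1.84*r^2 + 0.26*r + 3.8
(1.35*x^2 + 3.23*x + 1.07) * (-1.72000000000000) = -2.322*x^2 - 5.5556*x - 1.8404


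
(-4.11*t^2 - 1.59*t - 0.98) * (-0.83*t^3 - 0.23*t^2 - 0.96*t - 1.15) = 3.4113*t^5 + 2.265*t^4 + 5.1247*t^3 + 6.4783*t^2 + 2.7693*t + 1.127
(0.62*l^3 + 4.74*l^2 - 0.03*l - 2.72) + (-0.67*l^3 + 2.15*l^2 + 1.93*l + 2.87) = -0.05*l^3 + 6.89*l^2 + 1.9*l + 0.15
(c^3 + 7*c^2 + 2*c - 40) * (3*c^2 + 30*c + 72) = 3*c^5 + 51*c^4 + 288*c^3 + 444*c^2 - 1056*c - 2880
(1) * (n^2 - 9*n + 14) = n^2 - 9*n + 14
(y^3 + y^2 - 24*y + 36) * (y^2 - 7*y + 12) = y^5 - 6*y^4 - 19*y^3 + 216*y^2 - 540*y + 432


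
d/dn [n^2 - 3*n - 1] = 2*n - 3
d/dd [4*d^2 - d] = 8*d - 1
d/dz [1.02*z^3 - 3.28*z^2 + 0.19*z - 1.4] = 3.06*z^2 - 6.56*z + 0.19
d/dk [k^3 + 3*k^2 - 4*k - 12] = 3*k^2 + 6*k - 4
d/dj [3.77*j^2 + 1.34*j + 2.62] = 7.54*j + 1.34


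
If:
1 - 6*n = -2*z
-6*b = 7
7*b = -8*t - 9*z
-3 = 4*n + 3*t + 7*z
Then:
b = -7/6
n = -2/7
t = 107/42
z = -19/14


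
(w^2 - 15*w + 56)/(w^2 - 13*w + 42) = (w - 8)/(w - 6)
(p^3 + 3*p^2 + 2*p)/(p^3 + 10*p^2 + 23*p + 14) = p/(p + 7)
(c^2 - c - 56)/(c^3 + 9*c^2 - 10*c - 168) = (c - 8)/(c^2 + 2*c - 24)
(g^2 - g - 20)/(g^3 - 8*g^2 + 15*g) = (g + 4)/(g*(g - 3))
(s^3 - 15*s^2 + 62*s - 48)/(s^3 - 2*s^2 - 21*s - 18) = (s^2 - 9*s + 8)/(s^2 + 4*s + 3)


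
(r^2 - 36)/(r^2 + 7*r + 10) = (r^2 - 36)/(r^2 + 7*r + 10)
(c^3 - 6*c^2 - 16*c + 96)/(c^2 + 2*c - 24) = (c^2 - 2*c - 24)/(c + 6)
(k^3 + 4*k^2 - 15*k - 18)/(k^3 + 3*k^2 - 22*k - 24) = (k - 3)/(k - 4)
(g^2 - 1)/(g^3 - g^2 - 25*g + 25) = (g + 1)/(g^2 - 25)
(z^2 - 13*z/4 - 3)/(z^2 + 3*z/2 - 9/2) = (4*z^2 - 13*z - 12)/(2*(2*z^2 + 3*z - 9))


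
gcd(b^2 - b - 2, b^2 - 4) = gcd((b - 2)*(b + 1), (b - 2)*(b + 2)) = b - 2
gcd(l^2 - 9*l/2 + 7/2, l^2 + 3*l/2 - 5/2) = l - 1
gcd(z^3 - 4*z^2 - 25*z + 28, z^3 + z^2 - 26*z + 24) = z - 1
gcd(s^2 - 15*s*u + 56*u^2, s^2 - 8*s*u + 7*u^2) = s - 7*u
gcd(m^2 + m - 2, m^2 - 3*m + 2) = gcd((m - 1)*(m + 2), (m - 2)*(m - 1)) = m - 1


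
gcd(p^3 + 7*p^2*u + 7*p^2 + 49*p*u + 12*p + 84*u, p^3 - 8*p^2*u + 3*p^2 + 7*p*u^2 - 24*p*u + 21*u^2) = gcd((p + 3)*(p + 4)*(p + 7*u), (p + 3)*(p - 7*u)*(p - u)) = p + 3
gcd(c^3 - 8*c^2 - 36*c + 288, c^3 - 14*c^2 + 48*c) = c^2 - 14*c + 48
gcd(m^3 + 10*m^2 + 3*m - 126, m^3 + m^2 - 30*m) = m + 6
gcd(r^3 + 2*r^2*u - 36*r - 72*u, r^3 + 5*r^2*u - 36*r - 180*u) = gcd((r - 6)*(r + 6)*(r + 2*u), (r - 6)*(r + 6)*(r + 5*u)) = r^2 - 36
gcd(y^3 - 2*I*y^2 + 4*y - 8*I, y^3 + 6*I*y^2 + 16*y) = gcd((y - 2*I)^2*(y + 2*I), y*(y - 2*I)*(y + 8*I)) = y - 2*I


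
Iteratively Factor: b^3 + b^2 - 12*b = (b)*(b^2 + b - 12) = b*(b + 4)*(b - 3)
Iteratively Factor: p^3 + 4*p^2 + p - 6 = (p + 3)*(p^2 + p - 2) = (p - 1)*(p + 3)*(p + 2)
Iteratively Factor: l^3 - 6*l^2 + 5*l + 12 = (l + 1)*(l^2 - 7*l + 12) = (l - 3)*(l + 1)*(l - 4)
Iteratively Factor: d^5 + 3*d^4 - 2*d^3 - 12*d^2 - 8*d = (d)*(d^4 + 3*d^3 - 2*d^2 - 12*d - 8) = d*(d - 2)*(d^3 + 5*d^2 + 8*d + 4) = d*(d - 2)*(d + 1)*(d^2 + 4*d + 4) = d*(d - 2)*(d + 1)*(d + 2)*(d + 2)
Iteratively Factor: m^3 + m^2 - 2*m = (m + 2)*(m^2 - m) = m*(m + 2)*(m - 1)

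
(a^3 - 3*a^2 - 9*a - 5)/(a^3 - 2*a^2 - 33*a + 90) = (a^2 + 2*a + 1)/(a^2 + 3*a - 18)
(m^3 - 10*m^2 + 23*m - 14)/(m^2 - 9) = (m^3 - 10*m^2 + 23*m - 14)/(m^2 - 9)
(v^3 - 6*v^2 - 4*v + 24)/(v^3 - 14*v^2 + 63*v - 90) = (v^2 - 4)/(v^2 - 8*v + 15)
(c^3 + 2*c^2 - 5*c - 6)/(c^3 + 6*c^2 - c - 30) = (c + 1)/(c + 5)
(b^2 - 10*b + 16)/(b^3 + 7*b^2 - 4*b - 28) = (b - 8)/(b^2 + 9*b + 14)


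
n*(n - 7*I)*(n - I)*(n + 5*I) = n^4 - 3*I*n^3 + 33*n^2 - 35*I*n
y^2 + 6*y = y*(y + 6)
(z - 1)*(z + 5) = z^2 + 4*z - 5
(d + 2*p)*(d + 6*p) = d^2 + 8*d*p + 12*p^2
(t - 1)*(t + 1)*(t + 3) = t^3 + 3*t^2 - t - 3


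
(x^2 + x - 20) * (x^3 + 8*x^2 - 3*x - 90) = x^5 + 9*x^4 - 15*x^3 - 253*x^2 - 30*x + 1800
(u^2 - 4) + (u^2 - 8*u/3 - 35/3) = 2*u^2 - 8*u/3 - 47/3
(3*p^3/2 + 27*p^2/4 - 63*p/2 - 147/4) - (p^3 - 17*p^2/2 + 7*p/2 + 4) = p^3/2 + 61*p^2/4 - 35*p - 163/4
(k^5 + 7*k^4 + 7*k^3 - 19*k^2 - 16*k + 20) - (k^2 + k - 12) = k^5 + 7*k^4 + 7*k^3 - 20*k^2 - 17*k + 32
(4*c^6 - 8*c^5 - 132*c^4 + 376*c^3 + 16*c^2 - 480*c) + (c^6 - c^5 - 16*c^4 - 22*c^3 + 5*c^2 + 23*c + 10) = 5*c^6 - 9*c^5 - 148*c^4 + 354*c^3 + 21*c^2 - 457*c + 10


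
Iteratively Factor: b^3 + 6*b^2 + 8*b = (b)*(b^2 + 6*b + 8) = b*(b + 4)*(b + 2)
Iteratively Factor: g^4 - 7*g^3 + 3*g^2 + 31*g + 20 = (g + 1)*(g^3 - 8*g^2 + 11*g + 20) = (g + 1)^2*(g^2 - 9*g + 20) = (g - 5)*(g + 1)^2*(g - 4)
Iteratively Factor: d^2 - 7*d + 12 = (d - 4)*(d - 3)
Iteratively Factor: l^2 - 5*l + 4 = (l - 1)*(l - 4)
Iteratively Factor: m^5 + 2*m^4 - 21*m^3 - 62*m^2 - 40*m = (m - 5)*(m^4 + 7*m^3 + 14*m^2 + 8*m) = (m - 5)*(m + 4)*(m^3 + 3*m^2 + 2*m) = (m - 5)*(m + 2)*(m + 4)*(m^2 + m) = (m - 5)*(m + 1)*(m + 2)*(m + 4)*(m)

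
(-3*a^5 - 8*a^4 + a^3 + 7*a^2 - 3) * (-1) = 3*a^5 + 8*a^4 - a^3 - 7*a^2 + 3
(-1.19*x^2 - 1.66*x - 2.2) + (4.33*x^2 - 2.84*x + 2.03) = 3.14*x^2 - 4.5*x - 0.17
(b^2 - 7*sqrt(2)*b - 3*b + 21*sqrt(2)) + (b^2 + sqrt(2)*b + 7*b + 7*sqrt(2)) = 2*b^2 - 6*sqrt(2)*b + 4*b + 28*sqrt(2)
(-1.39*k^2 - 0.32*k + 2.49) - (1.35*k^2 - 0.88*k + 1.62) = -2.74*k^2 + 0.56*k + 0.87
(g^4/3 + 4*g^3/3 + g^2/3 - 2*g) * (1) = g^4/3 + 4*g^3/3 + g^2/3 - 2*g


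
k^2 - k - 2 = (k - 2)*(k + 1)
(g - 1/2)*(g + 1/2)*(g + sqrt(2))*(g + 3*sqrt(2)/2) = g^4 + 5*sqrt(2)*g^3/2 + 11*g^2/4 - 5*sqrt(2)*g/8 - 3/4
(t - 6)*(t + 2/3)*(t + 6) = t^3 + 2*t^2/3 - 36*t - 24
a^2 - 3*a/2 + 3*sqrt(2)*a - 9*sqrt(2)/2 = (a - 3/2)*(a + 3*sqrt(2))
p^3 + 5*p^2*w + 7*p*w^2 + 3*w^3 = (p + w)^2*(p + 3*w)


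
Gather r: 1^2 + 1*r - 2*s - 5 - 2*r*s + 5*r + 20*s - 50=r*(6 - 2*s) + 18*s - 54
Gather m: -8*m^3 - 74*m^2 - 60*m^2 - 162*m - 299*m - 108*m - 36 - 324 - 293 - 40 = -8*m^3 - 134*m^2 - 569*m - 693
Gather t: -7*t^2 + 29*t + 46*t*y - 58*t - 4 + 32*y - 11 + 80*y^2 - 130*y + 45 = -7*t^2 + t*(46*y - 29) + 80*y^2 - 98*y + 30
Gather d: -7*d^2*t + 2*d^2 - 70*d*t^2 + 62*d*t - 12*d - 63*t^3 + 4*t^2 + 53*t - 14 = d^2*(2 - 7*t) + d*(-70*t^2 + 62*t - 12) - 63*t^3 + 4*t^2 + 53*t - 14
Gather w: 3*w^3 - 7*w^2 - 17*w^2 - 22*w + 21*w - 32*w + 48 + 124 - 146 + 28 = 3*w^3 - 24*w^2 - 33*w + 54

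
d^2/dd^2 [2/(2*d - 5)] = 16/(2*d - 5)^3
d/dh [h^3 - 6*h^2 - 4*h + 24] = 3*h^2 - 12*h - 4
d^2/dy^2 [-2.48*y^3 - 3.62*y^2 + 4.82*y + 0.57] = -14.88*y - 7.24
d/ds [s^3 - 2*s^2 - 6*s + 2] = 3*s^2 - 4*s - 6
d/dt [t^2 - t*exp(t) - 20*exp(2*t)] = -t*exp(t) + 2*t - 40*exp(2*t) - exp(t)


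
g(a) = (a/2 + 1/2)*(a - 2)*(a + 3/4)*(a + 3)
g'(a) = (a/2 + 1/2)*(a - 2)*(a + 3/4) + (a/2 + 1/2)*(a - 2)*(a + 3) + (a/2 + 1/2)*(a + 3/4)*(a + 3) + (a - 2)*(a + 3/4)*(a + 3)/2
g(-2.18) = -2.89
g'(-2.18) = 1.64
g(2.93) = 39.88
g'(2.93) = 70.59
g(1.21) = -7.20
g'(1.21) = 0.47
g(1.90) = -1.88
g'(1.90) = 17.08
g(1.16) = -7.21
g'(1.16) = -0.26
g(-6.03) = 323.09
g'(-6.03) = -272.29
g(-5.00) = 119.00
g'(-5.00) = -134.25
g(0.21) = -3.34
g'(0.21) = -5.41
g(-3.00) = 0.00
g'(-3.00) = -11.25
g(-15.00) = 20349.00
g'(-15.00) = -5774.25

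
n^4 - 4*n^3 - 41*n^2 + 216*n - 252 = (n - 6)*(n - 3)*(n - 2)*(n + 7)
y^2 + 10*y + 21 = (y + 3)*(y + 7)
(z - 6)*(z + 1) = z^2 - 5*z - 6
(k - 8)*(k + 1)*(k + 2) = k^3 - 5*k^2 - 22*k - 16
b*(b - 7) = b^2 - 7*b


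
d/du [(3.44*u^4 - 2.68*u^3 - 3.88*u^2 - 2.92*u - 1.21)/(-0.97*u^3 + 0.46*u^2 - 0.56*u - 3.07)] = (-3.3368*u^6 + 3.1648*u^5 - 10.7756*u^4 - 44.9064*u^3 + 24.6777*u^2 + 24.9364*u + 8.2868)/(0.9409*u^6 - 0.8924*u^5 + 1.298*u^4 + 5.4406*u^3 - 2.5108*u^2 + 3.4384*u + 9.4249)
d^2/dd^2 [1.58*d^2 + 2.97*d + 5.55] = 3.16000000000000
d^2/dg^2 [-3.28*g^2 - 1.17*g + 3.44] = -6.56000000000000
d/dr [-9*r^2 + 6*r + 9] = 6 - 18*r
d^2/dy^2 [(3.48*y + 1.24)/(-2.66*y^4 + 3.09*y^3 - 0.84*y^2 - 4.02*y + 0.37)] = (-295.477056*y^7 + 282.181312*y^6 + 59.74308*y^5 + 85.5226080000001*y^4 - 161.408592*y^3 + 120.26784*y^2 - 23.106744*y - 51.20088)/(18.821096*y^12 - 65.590812*y^11 + 94.02435*y^10 + 14.402331*y^9 - 176.413944*y^8 + 180.74997*y^7 + 51.388065*y^6 - 159.274044*y^5 + 68.60985*y^4 + 56.199249*y^3 - 17.593056*y^2 + 1.651014*y - 0.050653)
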